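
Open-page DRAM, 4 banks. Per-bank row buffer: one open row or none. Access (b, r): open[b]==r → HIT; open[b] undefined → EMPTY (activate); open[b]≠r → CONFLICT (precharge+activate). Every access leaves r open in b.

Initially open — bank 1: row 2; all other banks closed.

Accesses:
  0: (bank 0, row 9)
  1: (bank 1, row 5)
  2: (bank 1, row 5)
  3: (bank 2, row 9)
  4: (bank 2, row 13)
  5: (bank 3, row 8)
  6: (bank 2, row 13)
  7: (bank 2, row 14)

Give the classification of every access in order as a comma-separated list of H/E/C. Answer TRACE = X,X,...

#0 (0,9) E
#1 (1,5) C  (was 2)
#2 (1,5) H  (was 5)
#3 (2,9) E
#4 (2,13) C  (was 9)
#5 (3,8) E
#6 (2,13) H  (was 13)
#7 (2,14) C  (was 13)

TRACE = E,C,H,E,C,E,H,C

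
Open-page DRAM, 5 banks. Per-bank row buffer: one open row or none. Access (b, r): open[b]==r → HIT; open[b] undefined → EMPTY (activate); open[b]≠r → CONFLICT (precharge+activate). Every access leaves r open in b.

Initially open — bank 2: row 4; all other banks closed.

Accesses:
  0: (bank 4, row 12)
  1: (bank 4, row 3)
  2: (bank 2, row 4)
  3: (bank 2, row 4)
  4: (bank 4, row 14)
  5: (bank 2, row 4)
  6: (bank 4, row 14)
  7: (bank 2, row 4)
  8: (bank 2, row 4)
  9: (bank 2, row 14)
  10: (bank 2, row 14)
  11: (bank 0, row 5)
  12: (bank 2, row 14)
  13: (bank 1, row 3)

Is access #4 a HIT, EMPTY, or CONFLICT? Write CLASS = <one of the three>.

CLASS = CONFLICT

  [0] b4 r12: no row ⇒ E
  [1] b4 r3: had r12 ⇒ C
  [2] b2 r4: had r4 ⇒ H
  [3] b2 r4: had r4 ⇒ H
  [4] b4 r14: had r3 ⇒ C
  [5] b2 r4: had r4 ⇒ H
  [6] b4 r14: had r14 ⇒ H
  [7] b2 r4: had r4 ⇒ H
  [8] b2 r4: had r4 ⇒ H
  [9] b2 r14: had r4 ⇒ C
  [10] b2 r14: had r14 ⇒ H
  [11] b0 r5: no row ⇒ E
  [12] b2 r14: had r14 ⇒ H
  [13] b1 r3: no row ⇒ E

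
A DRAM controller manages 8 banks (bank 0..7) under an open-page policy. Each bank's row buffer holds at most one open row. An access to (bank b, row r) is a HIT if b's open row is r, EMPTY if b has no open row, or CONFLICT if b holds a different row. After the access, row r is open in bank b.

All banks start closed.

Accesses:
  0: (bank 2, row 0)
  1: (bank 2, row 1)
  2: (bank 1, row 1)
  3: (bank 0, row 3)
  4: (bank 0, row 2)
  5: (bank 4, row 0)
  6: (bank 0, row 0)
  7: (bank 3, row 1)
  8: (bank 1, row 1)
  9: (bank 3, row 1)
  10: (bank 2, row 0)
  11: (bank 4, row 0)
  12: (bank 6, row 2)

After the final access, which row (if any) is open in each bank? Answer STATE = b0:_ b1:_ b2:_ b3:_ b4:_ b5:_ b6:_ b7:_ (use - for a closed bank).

0: bank 2 row 0 — prev None → EMPTY
1: bank 2 row 1 — prev 0 → CONFLICT
2: bank 1 row 1 — prev None → EMPTY
3: bank 0 row 3 — prev None → EMPTY
4: bank 0 row 2 — prev 3 → CONFLICT
5: bank 4 row 0 — prev None → EMPTY
6: bank 0 row 0 — prev 2 → CONFLICT
7: bank 3 row 1 — prev None → EMPTY
8: bank 1 row 1 — prev 1 → HIT
9: bank 3 row 1 — prev 1 → HIT
10: bank 2 row 0 — prev 1 → CONFLICT
11: bank 4 row 0 — prev 0 → HIT
12: bank 6 row 2 — prev None → EMPTY

STATE = b0:0 b1:1 b2:0 b3:1 b4:0 b5:- b6:2 b7:-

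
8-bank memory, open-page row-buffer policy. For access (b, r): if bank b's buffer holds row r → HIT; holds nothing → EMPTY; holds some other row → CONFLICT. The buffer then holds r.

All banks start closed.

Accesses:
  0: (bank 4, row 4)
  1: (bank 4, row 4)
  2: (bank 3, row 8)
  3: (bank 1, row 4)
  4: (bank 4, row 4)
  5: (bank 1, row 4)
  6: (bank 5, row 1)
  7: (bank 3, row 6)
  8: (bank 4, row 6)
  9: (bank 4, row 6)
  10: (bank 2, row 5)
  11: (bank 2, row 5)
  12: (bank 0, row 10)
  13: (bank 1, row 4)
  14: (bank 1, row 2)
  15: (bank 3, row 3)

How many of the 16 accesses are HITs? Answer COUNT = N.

step 0: bank4 None->4 [EMPTY]
step 1: bank4 4->4 [HIT]
step 2: bank3 None->8 [EMPTY]
step 3: bank1 None->4 [EMPTY]
step 4: bank4 4->4 [HIT]
step 5: bank1 4->4 [HIT]
step 6: bank5 None->1 [EMPTY]
step 7: bank3 8->6 [CONFLICT]
step 8: bank4 4->6 [CONFLICT]
step 9: bank4 6->6 [HIT]
step 10: bank2 None->5 [EMPTY]
step 11: bank2 5->5 [HIT]
step 12: bank0 None->10 [EMPTY]
step 13: bank1 4->4 [HIT]
step 14: bank1 4->2 [CONFLICT]
step 15: bank3 6->3 [CONFLICT]

COUNT = 6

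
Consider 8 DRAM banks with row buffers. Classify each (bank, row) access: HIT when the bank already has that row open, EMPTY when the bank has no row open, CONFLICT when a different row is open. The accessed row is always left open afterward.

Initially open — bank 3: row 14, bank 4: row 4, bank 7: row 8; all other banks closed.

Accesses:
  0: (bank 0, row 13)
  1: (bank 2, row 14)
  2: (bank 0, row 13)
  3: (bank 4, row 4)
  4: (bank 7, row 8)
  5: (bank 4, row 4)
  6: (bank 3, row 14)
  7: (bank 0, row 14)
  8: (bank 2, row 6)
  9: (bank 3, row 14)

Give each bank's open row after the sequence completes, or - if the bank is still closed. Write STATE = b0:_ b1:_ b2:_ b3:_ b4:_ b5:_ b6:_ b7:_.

STATE = b0:14 b1:- b2:6 b3:14 b4:4 b5:- b6:- b7:8

#0 (0,13) E
#1 (2,14) E
#2 (0,13) H  (was 13)
#3 (4,4) H  (was 4)
#4 (7,8) H  (was 8)
#5 (4,4) H  (was 4)
#6 (3,14) H  (was 14)
#7 (0,14) C  (was 13)
#8 (2,6) C  (was 14)
#9 (3,14) H  (was 14)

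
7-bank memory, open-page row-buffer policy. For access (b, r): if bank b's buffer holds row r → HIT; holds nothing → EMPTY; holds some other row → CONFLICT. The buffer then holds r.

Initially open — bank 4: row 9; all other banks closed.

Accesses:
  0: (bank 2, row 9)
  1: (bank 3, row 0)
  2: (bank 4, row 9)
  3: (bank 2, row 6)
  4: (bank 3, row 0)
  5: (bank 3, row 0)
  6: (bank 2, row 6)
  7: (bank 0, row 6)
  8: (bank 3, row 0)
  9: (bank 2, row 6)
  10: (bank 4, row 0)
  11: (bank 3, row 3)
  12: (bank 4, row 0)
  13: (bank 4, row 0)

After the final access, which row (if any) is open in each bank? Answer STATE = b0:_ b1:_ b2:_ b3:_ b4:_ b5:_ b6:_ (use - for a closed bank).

step 0: bank2 None->9 [EMPTY]
step 1: bank3 None->0 [EMPTY]
step 2: bank4 9->9 [HIT]
step 3: bank2 9->6 [CONFLICT]
step 4: bank3 0->0 [HIT]
step 5: bank3 0->0 [HIT]
step 6: bank2 6->6 [HIT]
step 7: bank0 None->6 [EMPTY]
step 8: bank3 0->0 [HIT]
step 9: bank2 6->6 [HIT]
step 10: bank4 9->0 [CONFLICT]
step 11: bank3 0->3 [CONFLICT]
step 12: bank4 0->0 [HIT]
step 13: bank4 0->0 [HIT]

STATE = b0:6 b1:- b2:6 b3:3 b4:0 b5:- b6:-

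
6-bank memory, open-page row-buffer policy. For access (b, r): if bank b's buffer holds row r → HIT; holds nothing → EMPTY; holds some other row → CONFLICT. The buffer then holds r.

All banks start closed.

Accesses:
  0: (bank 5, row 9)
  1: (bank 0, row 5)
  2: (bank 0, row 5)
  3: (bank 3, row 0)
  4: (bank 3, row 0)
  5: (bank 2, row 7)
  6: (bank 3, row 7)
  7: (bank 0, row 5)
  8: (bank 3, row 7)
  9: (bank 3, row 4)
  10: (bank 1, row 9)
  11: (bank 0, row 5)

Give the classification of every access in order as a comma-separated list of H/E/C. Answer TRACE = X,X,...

TRACE = E,E,H,E,H,E,C,H,H,C,E,H

#0 (5,9) E
#1 (0,5) E
#2 (0,5) H  (was 5)
#3 (3,0) E
#4 (3,0) H  (was 0)
#5 (2,7) E
#6 (3,7) C  (was 0)
#7 (0,5) H  (was 5)
#8 (3,7) H  (was 7)
#9 (3,4) C  (was 7)
#10 (1,9) E
#11 (0,5) H  (was 5)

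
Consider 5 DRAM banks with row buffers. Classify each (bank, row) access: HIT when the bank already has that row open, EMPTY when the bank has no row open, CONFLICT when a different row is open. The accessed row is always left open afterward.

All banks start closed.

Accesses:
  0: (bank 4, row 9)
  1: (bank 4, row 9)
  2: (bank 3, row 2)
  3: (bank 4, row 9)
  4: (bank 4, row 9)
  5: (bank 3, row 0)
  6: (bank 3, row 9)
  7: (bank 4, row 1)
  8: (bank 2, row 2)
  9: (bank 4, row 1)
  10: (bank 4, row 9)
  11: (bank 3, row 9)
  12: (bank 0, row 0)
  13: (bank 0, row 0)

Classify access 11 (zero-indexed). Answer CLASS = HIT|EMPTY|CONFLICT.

  [0] b4 r9: no row ⇒ E
  [1] b4 r9: had r9 ⇒ H
  [2] b3 r2: no row ⇒ E
  [3] b4 r9: had r9 ⇒ H
  [4] b4 r9: had r9 ⇒ H
  [5] b3 r0: had r2 ⇒ C
  [6] b3 r9: had r0 ⇒ C
  [7] b4 r1: had r9 ⇒ C
  [8] b2 r2: no row ⇒ E
  [9] b4 r1: had r1 ⇒ H
  [10] b4 r9: had r1 ⇒ C
  [11] b3 r9: had r9 ⇒ H
  [12] b0 r0: no row ⇒ E
  [13] b0 r0: had r0 ⇒ H

CLASS = HIT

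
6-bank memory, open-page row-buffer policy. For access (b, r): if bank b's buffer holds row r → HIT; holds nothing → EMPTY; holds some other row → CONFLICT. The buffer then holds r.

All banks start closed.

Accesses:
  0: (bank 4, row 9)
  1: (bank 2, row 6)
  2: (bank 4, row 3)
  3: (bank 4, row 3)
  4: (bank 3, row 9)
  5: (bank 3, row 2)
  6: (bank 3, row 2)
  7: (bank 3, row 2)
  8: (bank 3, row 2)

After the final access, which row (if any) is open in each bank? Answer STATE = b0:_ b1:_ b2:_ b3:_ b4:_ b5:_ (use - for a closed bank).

STATE = b0:- b1:- b2:6 b3:2 b4:3 b5:-

0: bank 4 row 9 — prev None → EMPTY
1: bank 2 row 6 — prev None → EMPTY
2: bank 4 row 3 — prev 9 → CONFLICT
3: bank 4 row 3 — prev 3 → HIT
4: bank 3 row 9 — prev None → EMPTY
5: bank 3 row 2 — prev 9 → CONFLICT
6: bank 3 row 2 — prev 2 → HIT
7: bank 3 row 2 — prev 2 → HIT
8: bank 3 row 2 — prev 2 → HIT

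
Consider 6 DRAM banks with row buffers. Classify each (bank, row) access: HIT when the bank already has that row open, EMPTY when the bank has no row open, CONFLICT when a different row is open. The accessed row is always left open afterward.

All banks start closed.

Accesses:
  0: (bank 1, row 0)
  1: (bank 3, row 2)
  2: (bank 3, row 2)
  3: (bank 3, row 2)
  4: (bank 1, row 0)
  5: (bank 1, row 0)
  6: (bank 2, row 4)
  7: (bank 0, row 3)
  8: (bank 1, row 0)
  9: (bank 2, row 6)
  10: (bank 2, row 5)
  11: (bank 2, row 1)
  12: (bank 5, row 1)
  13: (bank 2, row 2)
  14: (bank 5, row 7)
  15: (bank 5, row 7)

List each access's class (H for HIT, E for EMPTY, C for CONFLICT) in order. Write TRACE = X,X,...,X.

0: bank 1 row 0 — prev None → EMPTY
1: bank 3 row 2 — prev None → EMPTY
2: bank 3 row 2 — prev 2 → HIT
3: bank 3 row 2 — prev 2 → HIT
4: bank 1 row 0 — prev 0 → HIT
5: bank 1 row 0 — prev 0 → HIT
6: bank 2 row 4 — prev None → EMPTY
7: bank 0 row 3 — prev None → EMPTY
8: bank 1 row 0 — prev 0 → HIT
9: bank 2 row 6 — prev 4 → CONFLICT
10: bank 2 row 5 — prev 6 → CONFLICT
11: bank 2 row 1 — prev 5 → CONFLICT
12: bank 5 row 1 — prev None → EMPTY
13: bank 2 row 2 — prev 1 → CONFLICT
14: bank 5 row 7 — prev 1 → CONFLICT
15: bank 5 row 7 — prev 7 → HIT

TRACE = E,E,H,H,H,H,E,E,H,C,C,C,E,C,C,H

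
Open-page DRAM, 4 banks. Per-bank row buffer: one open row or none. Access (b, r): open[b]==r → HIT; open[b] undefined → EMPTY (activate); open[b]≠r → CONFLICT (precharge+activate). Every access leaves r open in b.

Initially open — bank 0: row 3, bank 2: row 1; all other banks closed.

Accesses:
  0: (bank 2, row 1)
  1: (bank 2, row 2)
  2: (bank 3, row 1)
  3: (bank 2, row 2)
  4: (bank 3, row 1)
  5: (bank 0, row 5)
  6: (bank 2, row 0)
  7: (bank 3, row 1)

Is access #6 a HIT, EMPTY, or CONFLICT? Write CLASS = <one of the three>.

#0 (2,1) H  (was 1)
#1 (2,2) C  (was 1)
#2 (3,1) E
#3 (2,2) H  (was 2)
#4 (3,1) H  (was 1)
#5 (0,5) C  (was 3)
#6 (2,0) C  (was 2)
#7 (3,1) H  (was 1)

CLASS = CONFLICT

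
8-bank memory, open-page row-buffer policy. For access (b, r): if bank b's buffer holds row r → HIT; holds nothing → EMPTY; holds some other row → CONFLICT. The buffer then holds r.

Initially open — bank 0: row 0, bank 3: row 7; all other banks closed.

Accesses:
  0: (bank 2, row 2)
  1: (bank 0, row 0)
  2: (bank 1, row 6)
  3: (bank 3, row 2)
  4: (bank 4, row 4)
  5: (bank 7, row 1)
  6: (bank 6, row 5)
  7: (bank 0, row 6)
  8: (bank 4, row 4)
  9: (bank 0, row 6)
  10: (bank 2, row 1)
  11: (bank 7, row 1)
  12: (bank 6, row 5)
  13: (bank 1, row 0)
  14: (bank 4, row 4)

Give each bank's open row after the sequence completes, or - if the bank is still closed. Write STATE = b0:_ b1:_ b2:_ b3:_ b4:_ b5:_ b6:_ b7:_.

STATE = b0:6 b1:0 b2:1 b3:2 b4:4 b5:- b6:5 b7:1

0: bank 2 row 2 — prev None → EMPTY
1: bank 0 row 0 — prev 0 → HIT
2: bank 1 row 6 — prev None → EMPTY
3: bank 3 row 2 — prev 7 → CONFLICT
4: bank 4 row 4 — prev None → EMPTY
5: bank 7 row 1 — prev None → EMPTY
6: bank 6 row 5 — prev None → EMPTY
7: bank 0 row 6 — prev 0 → CONFLICT
8: bank 4 row 4 — prev 4 → HIT
9: bank 0 row 6 — prev 6 → HIT
10: bank 2 row 1 — prev 2 → CONFLICT
11: bank 7 row 1 — prev 1 → HIT
12: bank 6 row 5 — prev 5 → HIT
13: bank 1 row 0 — prev 6 → CONFLICT
14: bank 4 row 4 — prev 4 → HIT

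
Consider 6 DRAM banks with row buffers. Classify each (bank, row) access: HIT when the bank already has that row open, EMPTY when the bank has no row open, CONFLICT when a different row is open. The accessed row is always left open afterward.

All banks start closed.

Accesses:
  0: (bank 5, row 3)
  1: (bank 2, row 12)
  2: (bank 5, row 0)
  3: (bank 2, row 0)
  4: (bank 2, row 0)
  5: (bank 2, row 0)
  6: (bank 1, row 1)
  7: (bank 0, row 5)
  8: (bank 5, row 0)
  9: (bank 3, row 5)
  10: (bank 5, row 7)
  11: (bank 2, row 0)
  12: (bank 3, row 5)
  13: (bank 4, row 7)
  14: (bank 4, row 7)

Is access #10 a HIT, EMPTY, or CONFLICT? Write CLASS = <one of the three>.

step 0: bank5 None->3 [EMPTY]
step 1: bank2 None->12 [EMPTY]
step 2: bank5 3->0 [CONFLICT]
step 3: bank2 12->0 [CONFLICT]
step 4: bank2 0->0 [HIT]
step 5: bank2 0->0 [HIT]
step 6: bank1 None->1 [EMPTY]
step 7: bank0 None->5 [EMPTY]
step 8: bank5 0->0 [HIT]
step 9: bank3 None->5 [EMPTY]
step 10: bank5 0->7 [CONFLICT]
step 11: bank2 0->0 [HIT]
step 12: bank3 5->5 [HIT]
step 13: bank4 None->7 [EMPTY]
step 14: bank4 7->7 [HIT]

CLASS = CONFLICT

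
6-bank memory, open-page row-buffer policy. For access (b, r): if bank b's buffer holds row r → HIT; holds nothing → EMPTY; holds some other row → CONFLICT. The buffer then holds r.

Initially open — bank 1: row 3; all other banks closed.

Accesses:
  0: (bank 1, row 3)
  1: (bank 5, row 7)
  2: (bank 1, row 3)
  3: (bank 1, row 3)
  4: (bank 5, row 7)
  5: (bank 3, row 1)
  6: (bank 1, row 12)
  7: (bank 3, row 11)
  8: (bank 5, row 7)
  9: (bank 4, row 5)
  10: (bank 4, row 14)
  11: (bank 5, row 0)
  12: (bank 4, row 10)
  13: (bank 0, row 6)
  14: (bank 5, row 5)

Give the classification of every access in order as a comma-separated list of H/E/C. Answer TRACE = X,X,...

TRACE = H,E,H,H,H,E,C,C,H,E,C,C,C,E,C

  [0] b1 r3: had r3 ⇒ H
  [1] b5 r7: no row ⇒ E
  [2] b1 r3: had r3 ⇒ H
  [3] b1 r3: had r3 ⇒ H
  [4] b5 r7: had r7 ⇒ H
  [5] b3 r1: no row ⇒ E
  [6] b1 r12: had r3 ⇒ C
  [7] b3 r11: had r1 ⇒ C
  [8] b5 r7: had r7 ⇒ H
  [9] b4 r5: no row ⇒ E
  [10] b4 r14: had r5 ⇒ C
  [11] b5 r0: had r7 ⇒ C
  [12] b4 r10: had r14 ⇒ C
  [13] b0 r6: no row ⇒ E
  [14] b5 r5: had r0 ⇒ C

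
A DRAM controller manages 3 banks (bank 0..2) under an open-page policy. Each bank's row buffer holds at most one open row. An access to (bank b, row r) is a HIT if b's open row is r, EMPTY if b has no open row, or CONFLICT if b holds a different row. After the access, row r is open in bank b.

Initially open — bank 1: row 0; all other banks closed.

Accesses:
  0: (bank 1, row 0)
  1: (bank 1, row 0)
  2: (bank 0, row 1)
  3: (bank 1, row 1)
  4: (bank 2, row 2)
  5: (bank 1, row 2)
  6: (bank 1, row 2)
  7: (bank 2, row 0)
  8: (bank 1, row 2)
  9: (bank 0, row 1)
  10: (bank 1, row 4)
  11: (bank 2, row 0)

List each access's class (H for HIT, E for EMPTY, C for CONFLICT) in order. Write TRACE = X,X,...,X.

0: bank 1 row 0 — prev 0 → HIT
1: bank 1 row 0 — prev 0 → HIT
2: bank 0 row 1 — prev None → EMPTY
3: bank 1 row 1 — prev 0 → CONFLICT
4: bank 2 row 2 — prev None → EMPTY
5: bank 1 row 2 — prev 1 → CONFLICT
6: bank 1 row 2 — prev 2 → HIT
7: bank 2 row 0 — prev 2 → CONFLICT
8: bank 1 row 2 — prev 2 → HIT
9: bank 0 row 1 — prev 1 → HIT
10: bank 1 row 4 — prev 2 → CONFLICT
11: bank 2 row 0 — prev 0 → HIT

TRACE = H,H,E,C,E,C,H,C,H,H,C,H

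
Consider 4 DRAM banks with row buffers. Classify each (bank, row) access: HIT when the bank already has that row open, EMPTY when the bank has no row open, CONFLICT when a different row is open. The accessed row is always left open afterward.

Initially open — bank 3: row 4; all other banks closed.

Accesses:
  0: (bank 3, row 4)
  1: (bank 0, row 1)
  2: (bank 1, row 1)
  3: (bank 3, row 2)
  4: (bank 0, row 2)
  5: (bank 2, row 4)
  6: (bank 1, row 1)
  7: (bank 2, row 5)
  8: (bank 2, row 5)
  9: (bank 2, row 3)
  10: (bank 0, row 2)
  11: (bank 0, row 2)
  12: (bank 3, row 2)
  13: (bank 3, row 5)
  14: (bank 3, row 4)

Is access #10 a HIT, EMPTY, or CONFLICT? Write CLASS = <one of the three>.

CLASS = HIT

  [0] b3 r4: had r4 ⇒ H
  [1] b0 r1: no row ⇒ E
  [2] b1 r1: no row ⇒ E
  [3] b3 r2: had r4 ⇒ C
  [4] b0 r2: had r1 ⇒ C
  [5] b2 r4: no row ⇒ E
  [6] b1 r1: had r1 ⇒ H
  [7] b2 r5: had r4 ⇒ C
  [8] b2 r5: had r5 ⇒ H
  [9] b2 r3: had r5 ⇒ C
  [10] b0 r2: had r2 ⇒ H
  [11] b0 r2: had r2 ⇒ H
  [12] b3 r2: had r2 ⇒ H
  [13] b3 r5: had r2 ⇒ C
  [14] b3 r4: had r5 ⇒ C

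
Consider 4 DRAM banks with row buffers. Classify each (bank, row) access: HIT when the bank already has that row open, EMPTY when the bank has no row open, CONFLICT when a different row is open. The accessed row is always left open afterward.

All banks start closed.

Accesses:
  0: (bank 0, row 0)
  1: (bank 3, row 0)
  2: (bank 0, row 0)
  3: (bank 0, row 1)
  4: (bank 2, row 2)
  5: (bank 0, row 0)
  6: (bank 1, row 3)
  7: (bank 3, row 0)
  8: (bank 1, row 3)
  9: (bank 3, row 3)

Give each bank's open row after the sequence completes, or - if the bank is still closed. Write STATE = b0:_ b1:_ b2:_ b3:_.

STATE = b0:0 b1:3 b2:2 b3:3

  [0] b0 r0: no row ⇒ E
  [1] b3 r0: no row ⇒ E
  [2] b0 r0: had r0 ⇒ H
  [3] b0 r1: had r0 ⇒ C
  [4] b2 r2: no row ⇒ E
  [5] b0 r0: had r1 ⇒ C
  [6] b1 r3: no row ⇒ E
  [7] b3 r0: had r0 ⇒ H
  [8] b1 r3: had r3 ⇒ H
  [9] b3 r3: had r0 ⇒ C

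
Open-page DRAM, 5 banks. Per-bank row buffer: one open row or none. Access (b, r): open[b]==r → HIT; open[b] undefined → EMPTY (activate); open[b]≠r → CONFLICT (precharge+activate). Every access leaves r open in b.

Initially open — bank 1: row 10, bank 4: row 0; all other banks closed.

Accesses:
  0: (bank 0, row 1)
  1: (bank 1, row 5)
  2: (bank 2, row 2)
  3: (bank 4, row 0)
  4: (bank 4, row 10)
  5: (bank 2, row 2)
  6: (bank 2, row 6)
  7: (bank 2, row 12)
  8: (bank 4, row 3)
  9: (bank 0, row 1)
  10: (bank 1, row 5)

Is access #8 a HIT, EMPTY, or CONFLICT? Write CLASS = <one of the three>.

CLASS = CONFLICT

  [0] b0 r1: no row ⇒ E
  [1] b1 r5: had r10 ⇒ C
  [2] b2 r2: no row ⇒ E
  [3] b4 r0: had r0 ⇒ H
  [4] b4 r10: had r0 ⇒ C
  [5] b2 r2: had r2 ⇒ H
  [6] b2 r6: had r2 ⇒ C
  [7] b2 r12: had r6 ⇒ C
  [8] b4 r3: had r10 ⇒ C
  [9] b0 r1: had r1 ⇒ H
  [10] b1 r5: had r5 ⇒ H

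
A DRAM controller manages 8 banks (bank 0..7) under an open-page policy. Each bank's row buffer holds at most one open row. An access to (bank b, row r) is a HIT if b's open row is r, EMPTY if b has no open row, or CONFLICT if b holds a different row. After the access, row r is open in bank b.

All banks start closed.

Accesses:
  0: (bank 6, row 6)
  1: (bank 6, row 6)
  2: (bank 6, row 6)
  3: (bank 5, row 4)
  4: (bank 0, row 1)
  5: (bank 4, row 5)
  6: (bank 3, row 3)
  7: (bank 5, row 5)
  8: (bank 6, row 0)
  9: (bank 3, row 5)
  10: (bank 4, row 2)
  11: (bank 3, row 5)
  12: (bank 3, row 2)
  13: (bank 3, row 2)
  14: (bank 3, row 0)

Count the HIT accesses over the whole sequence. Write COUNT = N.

step 0: bank6 None->6 [EMPTY]
step 1: bank6 6->6 [HIT]
step 2: bank6 6->6 [HIT]
step 3: bank5 None->4 [EMPTY]
step 4: bank0 None->1 [EMPTY]
step 5: bank4 None->5 [EMPTY]
step 6: bank3 None->3 [EMPTY]
step 7: bank5 4->5 [CONFLICT]
step 8: bank6 6->0 [CONFLICT]
step 9: bank3 3->5 [CONFLICT]
step 10: bank4 5->2 [CONFLICT]
step 11: bank3 5->5 [HIT]
step 12: bank3 5->2 [CONFLICT]
step 13: bank3 2->2 [HIT]
step 14: bank3 2->0 [CONFLICT]

COUNT = 4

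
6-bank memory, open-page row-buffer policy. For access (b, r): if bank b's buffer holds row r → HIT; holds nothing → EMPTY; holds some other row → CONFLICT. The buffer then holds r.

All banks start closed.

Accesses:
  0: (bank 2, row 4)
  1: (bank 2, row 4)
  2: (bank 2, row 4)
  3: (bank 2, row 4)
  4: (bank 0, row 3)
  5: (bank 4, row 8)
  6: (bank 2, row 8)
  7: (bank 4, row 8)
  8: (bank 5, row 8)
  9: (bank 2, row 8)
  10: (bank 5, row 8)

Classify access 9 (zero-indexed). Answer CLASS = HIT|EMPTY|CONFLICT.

CLASS = HIT

0: bank 2 row 4 — prev None → EMPTY
1: bank 2 row 4 — prev 4 → HIT
2: bank 2 row 4 — prev 4 → HIT
3: bank 2 row 4 — prev 4 → HIT
4: bank 0 row 3 — prev None → EMPTY
5: bank 4 row 8 — prev None → EMPTY
6: bank 2 row 8 — prev 4 → CONFLICT
7: bank 4 row 8 — prev 8 → HIT
8: bank 5 row 8 — prev None → EMPTY
9: bank 2 row 8 — prev 8 → HIT
10: bank 5 row 8 — prev 8 → HIT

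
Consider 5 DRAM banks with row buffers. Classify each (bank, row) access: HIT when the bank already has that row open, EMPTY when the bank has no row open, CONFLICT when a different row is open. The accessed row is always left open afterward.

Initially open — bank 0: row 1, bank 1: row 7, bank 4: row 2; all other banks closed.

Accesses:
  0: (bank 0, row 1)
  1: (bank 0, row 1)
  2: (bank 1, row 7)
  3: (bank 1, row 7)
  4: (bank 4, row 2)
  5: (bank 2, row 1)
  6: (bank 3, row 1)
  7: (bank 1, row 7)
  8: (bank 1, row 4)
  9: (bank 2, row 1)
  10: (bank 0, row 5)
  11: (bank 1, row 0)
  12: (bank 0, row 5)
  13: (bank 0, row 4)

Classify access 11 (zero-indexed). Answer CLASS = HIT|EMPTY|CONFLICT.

0: bank 0 row 1 — prev 1 → HIT
1: bank 0 row 1 — prev 1 → HIT
2: bank 1 row 7 — prev 7 → HIT
3: bank 1 row 7 — prev 7 → HIT
4: bank 4 row 2 — prev 2 → HIT
5: bank 2 row 1 — prev None → EMPTY
6: bank 3 row 1 — prev None → EMPTY
7: bank 1 row 7 — prev 7 → HIT
8: bank 1 row 4 — prev 7 → CONFLICT
9: bank 2 row 1 — prev 1 → HIT
10: bank 0 row 5 — prev 1 → CONFLICT
11: bank 1 row 0 — prev 4 → CONFLICT
12: bank 0 row 5 — prev 5 → HIT
13: bank 0 row 4 — prev 5 → CONFLICT

CLASS = CONFLICT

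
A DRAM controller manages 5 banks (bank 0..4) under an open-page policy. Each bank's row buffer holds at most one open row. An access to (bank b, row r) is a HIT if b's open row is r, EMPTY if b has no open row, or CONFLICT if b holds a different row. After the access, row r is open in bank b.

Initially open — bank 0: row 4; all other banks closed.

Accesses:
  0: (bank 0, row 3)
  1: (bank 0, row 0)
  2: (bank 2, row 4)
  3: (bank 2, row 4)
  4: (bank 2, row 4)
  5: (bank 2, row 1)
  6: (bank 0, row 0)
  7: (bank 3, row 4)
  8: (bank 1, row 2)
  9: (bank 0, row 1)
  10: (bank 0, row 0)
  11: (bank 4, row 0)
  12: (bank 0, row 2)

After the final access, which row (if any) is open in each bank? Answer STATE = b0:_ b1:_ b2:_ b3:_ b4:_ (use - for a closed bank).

STATE = b0:2 b1:2 b2:1 b3:4 b4:0

#0 (0,3) C  (was 4)
#1 (0,0) C  (was 3)
#2 (2,4) E
#3 (2,4) H  (was 4)
#4 (2,4) H  (was 4)
#5 (2,1) C  (was 4)
#6 (0,0) H  (was 0)
#7 (3,4) E
#8 (1,2) E
#9 (0,1) C  (was 0)
#10 (0,0) C  (was 1)
#11 (4,0) E
#12 (0,2) C  (was 0)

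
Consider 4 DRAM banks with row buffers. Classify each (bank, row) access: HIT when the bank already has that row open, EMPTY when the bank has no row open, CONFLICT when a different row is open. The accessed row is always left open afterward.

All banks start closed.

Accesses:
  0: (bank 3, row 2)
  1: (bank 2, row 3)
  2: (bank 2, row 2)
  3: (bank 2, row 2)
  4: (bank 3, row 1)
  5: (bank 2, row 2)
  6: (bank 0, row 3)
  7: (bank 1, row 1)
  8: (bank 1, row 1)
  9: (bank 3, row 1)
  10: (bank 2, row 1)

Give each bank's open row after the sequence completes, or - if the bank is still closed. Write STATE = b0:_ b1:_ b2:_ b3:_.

step 0: bank3 None->2 [EMPTY]
step 1: bank2 None->3 [EMPTY]
step 2: bank2 3->2 [CONFLICT]
step 3: bank2 2->2 [HIT]
step 4: bank3 2->1 [CONFLICT]
step 5: bank2 2->2 [HIT]
step 6: bank0 None->3 [EMPTY]
step 7: bank1 None->1 [EMPTY]
step 8: bank1 1->1 [HIT]
step 9: bank3 1->1 [HIT]
step 10: bank2 2->1 [CONFLICT]

STATE = b0:3 b1:1 b2:1 b3:1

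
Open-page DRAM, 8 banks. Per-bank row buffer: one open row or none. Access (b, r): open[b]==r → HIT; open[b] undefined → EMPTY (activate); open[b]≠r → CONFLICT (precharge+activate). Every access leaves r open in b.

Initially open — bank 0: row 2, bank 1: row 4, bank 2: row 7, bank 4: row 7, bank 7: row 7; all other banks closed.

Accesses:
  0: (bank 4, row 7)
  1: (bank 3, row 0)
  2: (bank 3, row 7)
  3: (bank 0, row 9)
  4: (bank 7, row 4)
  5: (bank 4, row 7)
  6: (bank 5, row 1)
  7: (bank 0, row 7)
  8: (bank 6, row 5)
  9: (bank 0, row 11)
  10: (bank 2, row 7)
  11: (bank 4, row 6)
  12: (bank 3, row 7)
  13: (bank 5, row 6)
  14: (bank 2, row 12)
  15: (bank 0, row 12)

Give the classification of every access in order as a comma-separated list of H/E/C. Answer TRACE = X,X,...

0: bank 4 row 7 — prev 7 → HIT
1: bank 3 row 0 — prev None → EMPTY
2: bank 3 row 7 — prev 0 → CONFLICT
3: bank 0 row 9 — prev 2 → CONFLICT
4: bank 7 row 4 — prev 7 → CONFLICT
5: bank 4 row 7 — prev 7 → HIT
6: bank 5 row 1 — prev None → EMPTY
7: bank 0 row 7 — prev 9 → CONFLICT
8: bank 6 row 5 — prev None → EMPTY
9: bank 0 row 11 — prev 7 → CONFLICT
10: bank 2 row 7 — prev 7 → HIT
11: bank 4 row 6 — prev 7 → CONFLICT
12: bank 3 row 7 — prev 7 → HIT
13: bank 5 row 6 — prev 1 → CONFLICT
14: bank 2 row 12 — prev 7 → CONFLICT
15: bank 0 row 12 — prev 11 → CONFLICT

TRACE = H,E,C,C,C,H,E,C,E,C,H,C,H,C,C,C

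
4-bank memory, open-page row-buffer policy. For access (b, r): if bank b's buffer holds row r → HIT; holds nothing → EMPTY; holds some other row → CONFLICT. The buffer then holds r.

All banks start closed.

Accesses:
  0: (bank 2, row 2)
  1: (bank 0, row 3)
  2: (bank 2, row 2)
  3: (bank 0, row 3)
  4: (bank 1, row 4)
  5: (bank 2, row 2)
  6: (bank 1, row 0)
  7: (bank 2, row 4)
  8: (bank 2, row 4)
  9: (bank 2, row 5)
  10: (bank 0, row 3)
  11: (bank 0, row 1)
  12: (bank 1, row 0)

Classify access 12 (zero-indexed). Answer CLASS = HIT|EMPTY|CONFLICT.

step 0: bank2 None->2 [EMPTY]
step 1: bank0 None->3 [EMPTY]
step 2: bank2 2->2 [HIT]
step 3: bank0 3->3 [HIT]
step 4: bank1 None->4 [EMPTY]
step 5: bank2 2->2 [HIT]
step 6: bank1 4->0 [CONFLICT]
step 7: bank2 2->4 [CONFLICT]
step 8: bank2 4->4 [HIT]
step 9: bank2 4->5 [CONFLICT]
step 10: bank0 3->3 [HIT]
step 11: bank0 3->1 [CONFLICT]
step 12: bank1 0->0 [HIT]

CLASS = HIT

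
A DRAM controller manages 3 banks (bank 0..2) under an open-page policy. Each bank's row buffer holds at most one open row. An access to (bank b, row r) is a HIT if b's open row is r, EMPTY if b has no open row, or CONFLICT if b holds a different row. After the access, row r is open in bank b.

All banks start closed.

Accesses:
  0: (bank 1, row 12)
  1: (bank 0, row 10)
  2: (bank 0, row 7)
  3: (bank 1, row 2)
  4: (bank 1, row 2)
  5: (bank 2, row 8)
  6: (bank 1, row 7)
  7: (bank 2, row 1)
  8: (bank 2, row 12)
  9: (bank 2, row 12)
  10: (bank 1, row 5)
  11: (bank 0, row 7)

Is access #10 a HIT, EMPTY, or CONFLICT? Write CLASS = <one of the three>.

  [0] b1 r12: no row ⇒ E
  [1] b0 r10: no row ⇒ E
  [2] b0 r7: had r10 ⇒ C
  [3] b1 r2: had r12 ⇒ C
  [4] b1 r2: had r2 ⇒ H
  [5] b2 r8: no row ⇒ E
  [6] b1 r7: had r2 ⇒ C
  [7] b2 r1: had r8 ⇒ C
  [8] b2 r12: had r1 ⇒ C
  [9] b2 r12: had r12 ⇒ H
  [10] b1 r5: had r7 ⇒ C
  [11] b0 r7: had r7 ⇒ H

CLASS = CONFLICT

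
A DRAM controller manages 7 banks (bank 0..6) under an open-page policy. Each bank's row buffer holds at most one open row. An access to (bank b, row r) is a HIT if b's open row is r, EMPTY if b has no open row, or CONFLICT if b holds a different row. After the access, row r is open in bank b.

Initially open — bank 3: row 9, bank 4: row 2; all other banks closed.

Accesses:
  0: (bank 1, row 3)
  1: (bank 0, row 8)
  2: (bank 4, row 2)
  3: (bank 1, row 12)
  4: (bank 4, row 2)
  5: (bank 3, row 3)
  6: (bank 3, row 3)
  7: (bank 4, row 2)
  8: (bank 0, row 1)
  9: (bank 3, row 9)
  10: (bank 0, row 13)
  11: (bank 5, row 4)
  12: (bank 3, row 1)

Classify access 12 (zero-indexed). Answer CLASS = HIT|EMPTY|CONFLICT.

0: bank 1 row 3 — prev None → EMPTY
1: bank 0 row 8 — prev None → EMPTY
2: bank 4 row 2 — prev 2 → HIT
3: bank 1 row 12 — prev 3 → CONFLICT
4: bank 4 row 2 — prev 2 → HIT
5: bank 3 row 3 — prev 9 → CONFLICT
6: bank 3 row 3 — prev 3 → HIT
7: bank 4 row 2 — prev 2 → HIT
8: bank 0 row 1 — prev 8 → CONFLICT
9: bank 3 row 9 — prev 3 → CONFLICT
10: bank 0 row 13 — prev 1 → CONFLICT
11: bank 5 row 4 — prev None → EMPTY
12: bank 3 row 1 — prev 9 → CONFLICT

CLASS = CONFLICT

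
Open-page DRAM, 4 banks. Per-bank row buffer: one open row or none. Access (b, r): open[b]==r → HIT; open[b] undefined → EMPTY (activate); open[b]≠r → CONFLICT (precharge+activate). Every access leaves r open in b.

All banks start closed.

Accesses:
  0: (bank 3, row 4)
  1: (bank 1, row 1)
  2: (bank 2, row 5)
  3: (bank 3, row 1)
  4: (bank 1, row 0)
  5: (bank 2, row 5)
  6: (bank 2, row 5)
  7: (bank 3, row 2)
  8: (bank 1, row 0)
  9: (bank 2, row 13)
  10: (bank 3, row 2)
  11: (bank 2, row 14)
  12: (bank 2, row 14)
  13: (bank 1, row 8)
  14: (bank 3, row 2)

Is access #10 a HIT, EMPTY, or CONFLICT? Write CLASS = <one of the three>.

CLASS = HIT

  [0] b3 r4: no row ⇒ E
  [1] b1 r1: no row ⇒ E
  [2] b2 r5: no row ⇒ E
  [3] b3 r1: had r4 ⇒ C
  [4] b1 r0: had r1 ⇒ C
  [5] b2 r5: had r5 ⇒ H
  [6] b2 r5: had r5 ⇒ H
  [7] b3 r2: had r1 ⇒ C
  [8] b1 r0: had r0 ⇒ H
  [9] b2 r13: had r5 ⇒ C
  [10] b3 r2: had r2 ⇒ H
  [11] b2 r14: had r13 ⇒ C
  [12] b2 r14: had r14 ⇒ H
  [13] b1 r8: had r0 ⇒ C
  [14] b3 r2: had r2 ⇒ H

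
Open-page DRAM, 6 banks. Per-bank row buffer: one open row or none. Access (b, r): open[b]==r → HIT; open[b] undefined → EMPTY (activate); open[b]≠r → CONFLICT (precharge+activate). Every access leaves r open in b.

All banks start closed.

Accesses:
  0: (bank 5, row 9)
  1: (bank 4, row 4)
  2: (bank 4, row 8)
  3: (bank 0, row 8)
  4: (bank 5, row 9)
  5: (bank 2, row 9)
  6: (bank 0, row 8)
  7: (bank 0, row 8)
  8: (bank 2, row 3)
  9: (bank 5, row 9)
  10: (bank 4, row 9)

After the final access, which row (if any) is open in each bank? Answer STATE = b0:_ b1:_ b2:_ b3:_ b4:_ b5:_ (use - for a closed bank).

#0 (5,9) E
#1 (4,4) E
#2 (4,8) C  (was 4)
#3 (0,8) E
#4 (5,9) H  (was 9)
#5 (2,9) E
#6 (0,8) H  (was 8)
#7 (0,8) H  (was 8)
#8 (2,3) C  (was 9)
#9 (5,9) H  (was 9)
#10 (4,9) C  (was 8)

STATE = b0:8 b1:- b2:3 b3:- b4:9 b5:9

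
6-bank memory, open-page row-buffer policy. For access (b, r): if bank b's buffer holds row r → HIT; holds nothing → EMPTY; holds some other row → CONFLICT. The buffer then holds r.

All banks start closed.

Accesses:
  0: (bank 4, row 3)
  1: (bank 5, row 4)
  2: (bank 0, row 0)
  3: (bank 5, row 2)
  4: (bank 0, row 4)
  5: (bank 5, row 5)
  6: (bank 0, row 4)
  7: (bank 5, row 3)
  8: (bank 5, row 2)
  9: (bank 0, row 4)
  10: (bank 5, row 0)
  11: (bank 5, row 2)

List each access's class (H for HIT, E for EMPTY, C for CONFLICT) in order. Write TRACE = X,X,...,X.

#0 (4,3) E
#1 (5,4) E
#2 (0,0) E
#3 (5,2) C  (was 4)
#4 (0,4) C  (was 0)
#5 (5,5) C  (was 2)
#6 (0,4) H  (was 4)
#7 (5,3) C  (was 5)
#8 (5,2) C  (was 3)
#9 (0,4) H  (was 4)
#10 (5,0) C  (was 2)
#11 (5,2) C  (was 0)

TRACE = E,E,E,C,C,C,H,C,C,H,C,C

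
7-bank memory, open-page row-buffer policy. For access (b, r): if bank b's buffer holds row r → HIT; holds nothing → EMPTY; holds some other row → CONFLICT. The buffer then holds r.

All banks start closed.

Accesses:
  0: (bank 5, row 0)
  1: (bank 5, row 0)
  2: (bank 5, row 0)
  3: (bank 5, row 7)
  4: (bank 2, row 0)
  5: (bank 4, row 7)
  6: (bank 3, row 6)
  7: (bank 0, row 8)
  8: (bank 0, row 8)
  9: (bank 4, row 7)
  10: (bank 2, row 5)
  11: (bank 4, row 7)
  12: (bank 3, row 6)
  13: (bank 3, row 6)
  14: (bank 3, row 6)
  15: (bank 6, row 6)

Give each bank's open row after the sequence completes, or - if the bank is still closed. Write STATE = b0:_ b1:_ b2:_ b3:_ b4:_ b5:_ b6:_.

step 0: bank5 None->0 [EMPTY]
step 1: bank5 0->0 [HIT]
step 2: bank5 0->0 [HIT]
step 3: bank5 0->7 [CONFLICT]
step 4: bank2 None->0 [EMPTY]
step 5: bank4 None->7 [EMPTY]
step 6: bank3 None->6 [EMPTY]
step 7: bank0 None->8 [EMPTY]
step 8: bank0 8->8 [HIT]
step 9: bank4 7->7 [HIT]
step 10: bank2 0->5 [CONFLICT]
step 11: bank4 7->7 [HIT]
step 12: bank3 6->6 [HIT]
step 13: bank3 6->6 [HIT]
step 14: bank3 6->6 [HIT]
step 15: bank6 None->6 [EMPTY]

STATE = b0:8 b1:- b2:5 b3:6 b4:7 b5:7 b6:6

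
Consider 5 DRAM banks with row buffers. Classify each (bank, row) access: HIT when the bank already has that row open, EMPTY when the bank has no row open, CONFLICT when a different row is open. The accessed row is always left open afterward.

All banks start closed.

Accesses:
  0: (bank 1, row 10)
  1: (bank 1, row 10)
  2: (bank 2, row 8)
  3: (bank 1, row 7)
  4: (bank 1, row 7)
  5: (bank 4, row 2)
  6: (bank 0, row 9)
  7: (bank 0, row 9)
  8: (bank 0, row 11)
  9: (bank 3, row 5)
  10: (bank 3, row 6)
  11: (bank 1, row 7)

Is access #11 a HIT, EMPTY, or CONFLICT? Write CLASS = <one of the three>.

CLASS = HIT

#0 (1,10) E
#1 (1,10) H  (was 10)
#2 (2,8) E
#3 (1,7) C  (was 10)
#4 (1,7) H  (was 7)
#5 (4,2) E
#6 (0,9) E
#7 (0,9) H  (was 9)
#8 (0,11) C  (was 9)
#9 (3,5) E
#10 (3,6) C  (was 5)
#11 (1,7) H  (was 7)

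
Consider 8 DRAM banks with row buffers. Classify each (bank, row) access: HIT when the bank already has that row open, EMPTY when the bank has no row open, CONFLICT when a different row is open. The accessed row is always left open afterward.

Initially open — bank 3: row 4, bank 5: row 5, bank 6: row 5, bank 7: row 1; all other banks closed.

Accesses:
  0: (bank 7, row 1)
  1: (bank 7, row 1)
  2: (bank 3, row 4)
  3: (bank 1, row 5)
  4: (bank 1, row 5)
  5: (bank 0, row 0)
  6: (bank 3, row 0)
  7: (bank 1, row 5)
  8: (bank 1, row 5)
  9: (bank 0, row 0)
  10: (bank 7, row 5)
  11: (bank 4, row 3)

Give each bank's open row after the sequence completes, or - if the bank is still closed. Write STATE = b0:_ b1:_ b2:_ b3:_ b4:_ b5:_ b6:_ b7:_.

step 0: bank7 1->1 [HIT]
step 1: bank7 1->1 [HIT]
step 2: bank3 4->4 [HIT]
step 3: bank1 None->5 [EMPTY]
step 4: bank1 5->5 [HIT]
step 5: bank0 None->0 [EMPTY]
step 6: bank3 4->0 [CONFLICT]
step 7: bank1 5->5 [HIT]
step 8: bank1 5->5 [HIT]
step 9: bank0 0->0 [HIT]
step 10: bank7 1->5 [CONFLICT]
step 11: bank4 None->3 [EMPTY]

STATE = b0:0 b1:5 b2:- b3:0 b4:3 b5:5 b6:5 b7:5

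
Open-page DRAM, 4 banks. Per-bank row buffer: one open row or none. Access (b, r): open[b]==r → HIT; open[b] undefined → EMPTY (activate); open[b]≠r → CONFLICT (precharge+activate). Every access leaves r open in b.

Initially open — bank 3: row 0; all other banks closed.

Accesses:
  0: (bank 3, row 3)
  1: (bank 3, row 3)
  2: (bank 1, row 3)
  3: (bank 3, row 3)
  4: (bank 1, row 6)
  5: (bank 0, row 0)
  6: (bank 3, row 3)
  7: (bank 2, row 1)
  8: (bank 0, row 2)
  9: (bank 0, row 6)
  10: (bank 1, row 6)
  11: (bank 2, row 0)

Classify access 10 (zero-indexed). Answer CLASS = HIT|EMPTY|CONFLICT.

  [0] b3 r3: had r0 ⇒ C
  [1] b3 r3: had r3 ⇒ H
  [2] b1 r3: no row ⇒ E
  [3] b3 r3: had r3 ⇒ H
  [4] b1 r6: had r3 ⇒ C
  [5] b0 r0: no row ⇒ E
  [6] b3 r3: had r3 ⇒ H
  [7] b2 r1: no row ⇒ E
  [8] b0 r2: had r0 ⇒ C
  [9] b0 r6: had r2 ⇒ C
  [10] b1 r6: had r6 ⇒ H
  [11] b2 r0: had r1 ⇒ C

CLASS = HIT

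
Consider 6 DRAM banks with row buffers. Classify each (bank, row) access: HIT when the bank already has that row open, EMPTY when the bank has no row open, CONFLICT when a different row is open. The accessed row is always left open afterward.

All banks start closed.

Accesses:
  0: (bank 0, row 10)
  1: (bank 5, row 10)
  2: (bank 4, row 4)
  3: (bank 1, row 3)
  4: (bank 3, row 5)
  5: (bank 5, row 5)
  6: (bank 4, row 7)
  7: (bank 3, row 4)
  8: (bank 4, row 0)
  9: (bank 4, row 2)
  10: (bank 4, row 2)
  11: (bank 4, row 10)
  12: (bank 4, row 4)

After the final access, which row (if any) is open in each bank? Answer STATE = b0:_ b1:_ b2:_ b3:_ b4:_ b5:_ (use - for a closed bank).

STATE = b0:10 b1:3 b2:- b3:4 b4:4 b5:5

step 0: bank0 None->10 [EMPTY]
step 1: bank5 None->10 [EMPTY]
step 2: bank4 None->4 [EMPTY]
step 3: bank1 None->3 [EMPTY]
step 4: bank3 None->5 [EMPTY]
step 5: bank5 10->5 [CONFLICT]
step 6: bank4 4->7 [CONFLICT]
step 7: bank3 5->4 [CONFLICT]
step 8: bank4 7->0 [CONFLICT]
step 9: bank4 0->2 [CONFLICT]
step 10: bank4 2->2 [HIT]
step 11: bank4 2->10 [CONFLICT]
step 12: bank4 10->4 [CONFLICT]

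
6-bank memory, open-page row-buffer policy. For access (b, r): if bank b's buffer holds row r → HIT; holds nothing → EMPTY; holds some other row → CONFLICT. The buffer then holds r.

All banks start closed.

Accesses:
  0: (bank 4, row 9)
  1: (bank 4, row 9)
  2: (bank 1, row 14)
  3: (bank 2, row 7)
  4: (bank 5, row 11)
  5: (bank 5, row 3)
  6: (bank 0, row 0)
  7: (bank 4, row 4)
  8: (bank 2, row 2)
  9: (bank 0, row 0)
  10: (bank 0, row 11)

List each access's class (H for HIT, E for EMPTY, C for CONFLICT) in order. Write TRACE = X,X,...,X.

TRACE = E,H,E,E,E,C,E,C,C,H,C

0: bank 4 row 9 — prev None → EMPTY
1: bank 4 row 9 — prev 9 → HIT
2: bank 1 row 14 — prev None → EMPTY
3: bank 2 row 7 — prev None → EMPTY
4: bank 5 row 11 — prev None → EMPTY
5: bank 5 row 3 — prev 11 → CONFLICT
6: bank 0 row 0 — prev None → EMPTY
7: bank 4 row 4 — prev 9 → CONFLICT
8: bank 2 row 2 — prev 7 → CONFLICT
9: bank 0 row 0 — prev 0 → HIT
10: bank 0 row 11 — prev 0 → CONFLICT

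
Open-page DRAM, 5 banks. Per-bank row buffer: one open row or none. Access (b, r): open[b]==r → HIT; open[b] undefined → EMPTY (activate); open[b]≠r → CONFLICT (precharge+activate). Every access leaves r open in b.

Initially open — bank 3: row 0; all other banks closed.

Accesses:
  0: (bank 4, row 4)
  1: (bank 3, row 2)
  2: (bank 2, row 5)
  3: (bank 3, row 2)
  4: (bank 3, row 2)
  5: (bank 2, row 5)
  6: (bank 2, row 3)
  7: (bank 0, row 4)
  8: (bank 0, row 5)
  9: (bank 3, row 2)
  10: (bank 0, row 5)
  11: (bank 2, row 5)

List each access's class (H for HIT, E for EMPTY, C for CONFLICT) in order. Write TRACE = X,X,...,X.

  [0] b4 r4: no row ⇒ E
  [1] b3 r2: had r0 ⇒ C
  [2] b2 r5: no row ⇒ E
  [3] b3 r2: had r2 ⇒ H
  [4] b3 r2: had r2 ⇒ H
  [5] b2 r5: had r5 ⇒ H
  [6] b2 r3: had r5 ⇒ C
  [7] b0 r4: no row ⇒ E
  [8] b0 r5: had r4 ⇒ C
  [9] b3 r2: had r2 ⇒ H
  [10] b0 r5: had r5 ⇒ H
  [11] b2 r5: had r3 ⇒ C

TRACE = E,C,E,H,H,H,C,E,C,H,H,C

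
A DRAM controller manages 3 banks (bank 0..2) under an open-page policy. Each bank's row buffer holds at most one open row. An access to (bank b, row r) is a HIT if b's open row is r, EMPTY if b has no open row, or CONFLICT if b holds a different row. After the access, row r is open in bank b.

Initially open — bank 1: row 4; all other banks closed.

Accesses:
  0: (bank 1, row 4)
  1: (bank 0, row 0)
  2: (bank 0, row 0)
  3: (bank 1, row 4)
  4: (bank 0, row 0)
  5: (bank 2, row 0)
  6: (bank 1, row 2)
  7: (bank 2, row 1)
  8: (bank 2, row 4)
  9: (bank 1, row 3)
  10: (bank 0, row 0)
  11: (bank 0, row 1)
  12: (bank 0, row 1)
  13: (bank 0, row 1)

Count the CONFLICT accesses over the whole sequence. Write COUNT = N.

step 0: bank1 4->4 [HIT]
step 1: bank0 None->0 [EMPTY]
step 2: bank0 0->0 [HIT]
step 3: bank1 4->4 [HIT]
step 4: bank0 0->0 [HIT]
step 5: bank2 None->0 [EMPTY]
step 6: bank1 4->2 [CONFLICT]
step 7: bank2 0->1 [CONFLICT]
step 8: bank2 1->4 [CONFLICT]
step 9: bank1 2->3 [CONFLICT]
step 10: bank0 0->0 [HIT]
step 11: bank0 0->1 [CONFLICT]
step 12: bank0 1->1 [HIT]
step 13: bank0 1->1 [HIT]

COUNT = 5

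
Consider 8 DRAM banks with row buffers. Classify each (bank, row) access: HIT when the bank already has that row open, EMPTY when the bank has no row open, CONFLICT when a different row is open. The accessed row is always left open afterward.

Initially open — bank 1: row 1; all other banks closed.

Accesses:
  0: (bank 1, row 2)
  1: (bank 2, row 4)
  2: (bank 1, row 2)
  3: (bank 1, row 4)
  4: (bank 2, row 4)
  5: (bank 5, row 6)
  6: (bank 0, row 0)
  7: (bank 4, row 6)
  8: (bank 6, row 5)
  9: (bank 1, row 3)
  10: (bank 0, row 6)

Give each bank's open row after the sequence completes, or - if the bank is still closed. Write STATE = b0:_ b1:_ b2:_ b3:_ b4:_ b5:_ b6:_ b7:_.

STATE = b0:6 b1:3 b2:4 b3:- b4:6 b5:6 b6:5 b7:-

step 0: bank1 1->2 [CONFLICT]
step 1: bank2 None->4 [EMPTY]
step 2: bank1 2->2 [HIT]
step 3: bank1 2->4 [CONFLICT]
step 4: bank2 4->4 [HIT]
step 5: bank5 None->6 [EMPTY]
step 6: bank0 None->0 [EMPTY]
step 7: bank4 None->6 [EMPTY]
step 8: bank6 None->5 [EMPTY]
step 9: bank1 4->3 [CONFLICT]
step 10: bank0 0->6 [CONFLICT]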